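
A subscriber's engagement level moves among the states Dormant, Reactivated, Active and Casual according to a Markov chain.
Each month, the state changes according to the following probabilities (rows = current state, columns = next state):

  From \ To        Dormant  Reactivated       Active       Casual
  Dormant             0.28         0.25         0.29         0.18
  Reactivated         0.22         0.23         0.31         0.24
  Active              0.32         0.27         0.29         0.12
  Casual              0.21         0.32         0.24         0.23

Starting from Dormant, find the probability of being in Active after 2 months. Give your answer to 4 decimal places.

Propagate the distribution vector 2 months from Dormant.
After 0 months: (1.0000, 0.0000, 0.0000, 0.0000)
After 1 month: (0.2800, 0.2500, 0.2900, 0.1800)
After 2 months: (0.2640, 0.2634, 0.2860, 0.1866)
P(in Active after 2 months) = 0.2860

0.2860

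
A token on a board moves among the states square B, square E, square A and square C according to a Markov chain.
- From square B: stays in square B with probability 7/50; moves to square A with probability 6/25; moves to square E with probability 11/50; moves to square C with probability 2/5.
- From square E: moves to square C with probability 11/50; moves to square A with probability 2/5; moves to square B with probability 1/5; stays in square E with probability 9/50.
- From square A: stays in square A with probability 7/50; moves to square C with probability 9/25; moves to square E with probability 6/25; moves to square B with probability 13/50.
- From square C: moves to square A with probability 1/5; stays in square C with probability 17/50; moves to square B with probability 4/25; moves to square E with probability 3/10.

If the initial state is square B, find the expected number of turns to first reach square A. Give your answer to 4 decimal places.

3.7805

Let t(s) be the expected number of turns to first reach square A from state s, with t(square A) = 0. Conditioning on the first turn:
t(square B) = 1 + 0.14·t(square B) + 0.22·t(square E) + 0.4·t(square C)
t(square E) = 1 + 0.2·t(square B) + 0.18·t(square E) + 0.22·t(square C)
t(square C) = 1 + 0.16·t(square B) + 0.3·t(square E) + 0.34·t(square C)
Solving: t(square B) = 3.7805, t(square E) = 3.1820, t(square C) = 3.8780.
Expected turns from square B to square A: 3.7805.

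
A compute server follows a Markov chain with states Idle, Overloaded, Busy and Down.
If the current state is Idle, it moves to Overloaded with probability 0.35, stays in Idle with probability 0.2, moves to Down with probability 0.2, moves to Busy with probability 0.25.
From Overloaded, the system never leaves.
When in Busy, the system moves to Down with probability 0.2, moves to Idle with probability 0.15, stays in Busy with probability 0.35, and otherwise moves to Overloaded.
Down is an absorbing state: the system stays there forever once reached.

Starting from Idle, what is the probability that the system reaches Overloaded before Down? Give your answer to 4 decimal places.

Let h(s) be the probability of absorption at Overloaded starting from transient state s. Then h(Overloaded) = 1 and h(Down) = 0. By first-step analysis:
h(Idle) = 0.2·h(Idle) + 0.35·1 + 0.25·h(Busy) + 0.2·0
h(Busy) = 0.15·h(Idle) + 0.3·1 + 0.35·h(Busy) + 0.2·0
Solving: h(Idle) = 0.6269, h(Busy) = 0.6062.
Starting from Idle, the probability is 0.6269.

0.6269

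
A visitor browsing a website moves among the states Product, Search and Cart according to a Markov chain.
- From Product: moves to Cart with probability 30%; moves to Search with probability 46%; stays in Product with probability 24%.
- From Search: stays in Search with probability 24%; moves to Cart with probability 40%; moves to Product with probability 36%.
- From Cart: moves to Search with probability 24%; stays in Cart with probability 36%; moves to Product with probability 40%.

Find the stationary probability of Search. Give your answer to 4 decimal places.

Let the stationary distribution be π with π = πP and π_1 + π_2 + π_3 = 1.
π_1 = 0.24·π_1 + 0.36·π_2 + 0.4·π_3
π_2 = 0.46·π_1 + 0.24·π_2 + 0.24·π_3
Solving with the normalization constraint gives π = (0.3340, 0.3135, 0.3525).
So the stationary probability of Search is 0.3135.

0.3135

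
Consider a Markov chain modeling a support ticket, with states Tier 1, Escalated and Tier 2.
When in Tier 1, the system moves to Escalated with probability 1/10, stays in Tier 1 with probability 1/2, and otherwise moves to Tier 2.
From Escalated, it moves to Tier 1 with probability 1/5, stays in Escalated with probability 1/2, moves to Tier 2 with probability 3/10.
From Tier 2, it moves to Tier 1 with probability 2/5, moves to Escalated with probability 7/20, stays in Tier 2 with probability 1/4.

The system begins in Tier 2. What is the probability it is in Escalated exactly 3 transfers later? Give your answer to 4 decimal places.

0.3029

Propagate the distribution vector 3 transfers from Tier 2.
After 0 transfers: (0.0000, 0.0000, 1.0000)
After 1 transfer: (0.4000, 0.3500, 0.2500)
After 2 transfers: (0.3700, 0.3025, 0.3275)
After 3 transfers: (0.3765, 0.3029, 0.3206)
P(in Escalated after 3 transfers) = 0.3029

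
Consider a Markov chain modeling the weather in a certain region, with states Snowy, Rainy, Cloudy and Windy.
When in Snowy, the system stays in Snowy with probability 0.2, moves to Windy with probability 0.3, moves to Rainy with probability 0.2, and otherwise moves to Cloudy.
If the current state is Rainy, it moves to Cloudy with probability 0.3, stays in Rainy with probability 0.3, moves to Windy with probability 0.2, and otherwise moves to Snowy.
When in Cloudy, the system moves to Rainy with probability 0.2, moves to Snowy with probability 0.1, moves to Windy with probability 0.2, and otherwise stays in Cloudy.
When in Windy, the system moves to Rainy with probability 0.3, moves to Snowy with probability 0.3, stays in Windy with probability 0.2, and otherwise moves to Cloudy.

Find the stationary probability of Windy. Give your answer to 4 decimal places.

Let the stationary distribution be π with π = πP and π_1 + π_2 + π_3 + π_4 = 1.
π_1 = 0.2·π_1 + 0.2·π_2 + 0.1·π_3 + 0.3·π_4
π_2 = 0.2·π_1 + 0.3·π_2 + 0.2·π_3 + 0.3·π_4
π_3 = 0.3·π_1 + 0.3·π_2 + 0.5·π_3 + 0.2·π_4
Solving with the normalization constraint gives π = (0.1871, 0.2465, 0.3477, 0.2187).
So the stationary probability of Windy is 0.2187.

0.2187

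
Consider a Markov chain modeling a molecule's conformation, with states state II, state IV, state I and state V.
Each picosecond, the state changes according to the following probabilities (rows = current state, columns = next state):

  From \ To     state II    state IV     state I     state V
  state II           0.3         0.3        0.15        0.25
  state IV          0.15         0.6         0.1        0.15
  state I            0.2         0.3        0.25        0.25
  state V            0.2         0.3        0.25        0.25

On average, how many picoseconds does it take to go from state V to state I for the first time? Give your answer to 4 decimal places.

Let t(s) be the expected number of picoseconds to first reach state I from state s, with t(state I) = 0. Conditioning on the first picosecond:
t(state II) = 1 + 0.3·t(state II) + 0.3·t(state IV) + 0.25·t(state V)
t(state IV) = 1 + 0.15·t(state II) + 0.6·t(state IV) + 0.15·t(state V)
t(state V) = 1 + 0.2·t(state II) + 0.3·t(state IV) + 0.25·t(state V)
Solving: t(state II) = 6.6986, t(state IV) = 7.2727, t(state V) = 6.0287.
Expected picoseconds from state V to state I: 6.0287.

6.0287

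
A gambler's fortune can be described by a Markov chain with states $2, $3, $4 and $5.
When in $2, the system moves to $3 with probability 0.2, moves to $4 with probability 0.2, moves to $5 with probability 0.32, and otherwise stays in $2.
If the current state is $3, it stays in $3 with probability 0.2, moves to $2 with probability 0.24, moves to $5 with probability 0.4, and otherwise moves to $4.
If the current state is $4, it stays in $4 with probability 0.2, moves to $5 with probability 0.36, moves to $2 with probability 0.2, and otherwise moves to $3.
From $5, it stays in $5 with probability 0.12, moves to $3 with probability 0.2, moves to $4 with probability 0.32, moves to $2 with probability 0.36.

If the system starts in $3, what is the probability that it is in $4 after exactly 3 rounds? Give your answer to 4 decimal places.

0.2232

Propagate the distribution vector 3 rounds from $3.
After 0 rounds: (0.0000, 1.0000, 0.0000, 0.0000)
After 1 round: (0.2400, 0.2000, 0.1600, 0.4000)
After 2 rounds: (0.2912, 0.2064, 0.2400, 0.2624)
After 3 rounds: (0.2735, 0.2096, 0.2232, 0.2936)
P(in $4 after 3 rounds) = 0.2232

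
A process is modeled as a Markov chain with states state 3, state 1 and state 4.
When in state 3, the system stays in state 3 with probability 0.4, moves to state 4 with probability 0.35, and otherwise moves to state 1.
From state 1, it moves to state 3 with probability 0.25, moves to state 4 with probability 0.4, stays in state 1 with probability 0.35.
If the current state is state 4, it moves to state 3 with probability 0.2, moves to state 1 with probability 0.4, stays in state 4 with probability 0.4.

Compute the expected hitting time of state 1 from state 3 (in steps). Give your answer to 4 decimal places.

Let t(s) be the expected number of steps to first reach state 1 from state s, with t(state 1) = 0. Conditioning on the first step:
t(state 3) = 1 + 0.4·t(state 3) + 0.35·t(state 4)
t(state 4) = 1 + 0.2·t(state 3) + 0.4·t(state 4)
Solving: t(state 3) = 3.2759, t(state 4) = 2.7586.
Expected steps from state 3 to state 1: 3.2759.

3.2759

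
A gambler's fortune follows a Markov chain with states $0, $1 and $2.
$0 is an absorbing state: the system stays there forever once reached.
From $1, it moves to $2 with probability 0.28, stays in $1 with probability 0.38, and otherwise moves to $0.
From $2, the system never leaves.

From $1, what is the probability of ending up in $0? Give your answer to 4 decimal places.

Let h(s) be the probability of absorption at $0 starting from transient state s. Then h($0) = 1 and h($2) = 0. By first-step analysis:
h($1) = 0.34·1 + 0.38·h($1) + 0.28·0
Solving: h($1) = 0.5484.
Starting from $1, the probability is 0.5484.

0.5484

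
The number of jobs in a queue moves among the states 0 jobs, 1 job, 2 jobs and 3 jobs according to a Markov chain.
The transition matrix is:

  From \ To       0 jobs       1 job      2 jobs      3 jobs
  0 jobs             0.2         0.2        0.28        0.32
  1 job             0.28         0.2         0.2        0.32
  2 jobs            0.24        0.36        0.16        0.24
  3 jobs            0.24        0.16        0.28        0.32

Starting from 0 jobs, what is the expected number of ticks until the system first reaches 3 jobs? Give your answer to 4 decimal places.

3.3183

Let t(s) be the expected number of ticks to first reach 3 jobs from state s, with t(3 jobs) = 0. Conditioning on the first tick:
t(0 jobs) = 1 + 0.2·t(0 jobs) + 0.2·t(1 job) + 0.28·t(2 jobs)
t(1 job) = 1 + 0.28·t(0 jobs) + 0.2·t(1 job) + 0.2·t(2 jobs)
t(2 jobs) = 1 + 0.24·t(0 jobs) + 0.36·t(1 job) + 0.16·t(2 jobs)
Solving: t(0 jobs) = 3.3183, t(1 job) = 3.2996, t(2 jobs) = 3.5527.
Expected ticks from 0 jobs to 3 jobs: 3.3183.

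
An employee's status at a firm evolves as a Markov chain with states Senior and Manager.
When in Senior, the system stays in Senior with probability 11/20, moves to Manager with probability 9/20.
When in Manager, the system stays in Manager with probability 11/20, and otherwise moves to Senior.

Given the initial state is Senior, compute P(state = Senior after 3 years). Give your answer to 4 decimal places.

0.5005

Propagate the distribution vector 3 years from Senior.
After 0 years: (1.0000, 0.0000)
After 1 year: (0.5500, 0.4500)
After 2 years: (0.5050, 0.4950)
After 3 years: (0.5005, 0.4995)
P(in Senior after 3 years) = 0.5005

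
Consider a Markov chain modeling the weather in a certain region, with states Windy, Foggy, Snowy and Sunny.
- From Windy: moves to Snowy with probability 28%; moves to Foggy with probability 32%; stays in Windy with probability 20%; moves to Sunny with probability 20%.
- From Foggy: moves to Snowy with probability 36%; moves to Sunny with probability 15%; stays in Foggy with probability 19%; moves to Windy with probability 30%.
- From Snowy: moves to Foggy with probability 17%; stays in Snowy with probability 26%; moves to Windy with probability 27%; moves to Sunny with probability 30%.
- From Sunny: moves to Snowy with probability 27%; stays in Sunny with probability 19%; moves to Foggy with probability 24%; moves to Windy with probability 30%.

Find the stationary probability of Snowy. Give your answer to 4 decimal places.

Let the stationary distribution be π with π = πP and π_1 + π_2 + π_3 + π_4 = 1.
π_1 = 0.2·π_1 + 0.3·π_2 + 0.27·π_3 + 0.3·π_4
π_2 = 0.32·π_1 + 0.19·π_2 + 0.17·π_3 + 0.24·π_4
π_3 = 0.28·π_1 + 0.36·π_2 + 0.26·π_3 + 0.27·π_4
Solving with the normalization constraint gives π = (0.2648, 0.2294, 0.2904, 0.2154).
So the stationary probability of Snowy is 0.2904.

0.2904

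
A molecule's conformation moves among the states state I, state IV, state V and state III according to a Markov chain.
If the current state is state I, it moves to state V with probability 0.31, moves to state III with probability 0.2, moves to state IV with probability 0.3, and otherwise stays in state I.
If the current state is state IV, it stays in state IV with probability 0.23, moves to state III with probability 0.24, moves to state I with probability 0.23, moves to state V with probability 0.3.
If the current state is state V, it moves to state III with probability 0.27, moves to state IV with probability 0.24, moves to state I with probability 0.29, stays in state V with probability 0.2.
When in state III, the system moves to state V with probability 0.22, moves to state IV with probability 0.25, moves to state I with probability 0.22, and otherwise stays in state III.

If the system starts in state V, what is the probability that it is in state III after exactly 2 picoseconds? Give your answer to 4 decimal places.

Propagate the distribution vector 2 picoseconds from state V.
After 0 picoseconds: (0.0000, 0.0000, 1.0000, 0.0000)
After 1 picosecond: (0.2900, 0.2400, 0.2000, 0.2700)
After 2 picoseconds: (0.2277, 0.2577, 0.2613, 0.2533)
P(in state III after 2 picoseconds) = 0.2533

0.2533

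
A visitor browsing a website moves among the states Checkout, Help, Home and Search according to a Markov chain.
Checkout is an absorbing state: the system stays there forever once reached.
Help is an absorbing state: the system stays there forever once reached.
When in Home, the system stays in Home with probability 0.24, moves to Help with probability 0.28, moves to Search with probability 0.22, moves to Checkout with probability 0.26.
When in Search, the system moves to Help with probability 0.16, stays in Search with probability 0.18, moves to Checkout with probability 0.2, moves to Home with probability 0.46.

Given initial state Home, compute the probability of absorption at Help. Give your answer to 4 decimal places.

0.5073

Let h(s) be the probability of absorption at Help starting from transient state s. Then h(Help) = 1 and h(Checkout) = 0. By first-step analysis:
h(Home) = 0.26·0 + 0.28·1 + 0.24·h(Home) + 0.22·h(Search)
h(Search) = 0.2·0 + 0.16·1 + 0.46·h(Home) + 0.18·h(Search)
Solving: h(Home) = 0.5073, h(Search) = 0.4797.
Starting from Home, the probability is 0.5073.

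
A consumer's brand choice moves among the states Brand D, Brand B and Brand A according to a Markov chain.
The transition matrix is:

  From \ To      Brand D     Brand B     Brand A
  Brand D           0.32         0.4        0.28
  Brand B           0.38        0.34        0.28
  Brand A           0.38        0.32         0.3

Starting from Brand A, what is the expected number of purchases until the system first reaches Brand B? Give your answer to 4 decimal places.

2.8680

Let t(s) be the expected number of purchases to first reach Brand B from state s, with t(Brand B) = 0. Conditioning on the first purchase:
t(Brand D) = 1 + 0.32·t(Brand D) + 0.28·t(Brand A)
t(Brand A) = 1 + 0.38·t(Brand D) + 0.3·t(Brand A)
Solving: t(Brand D) = 2.6515, t(Brand A) = 2.8680.
Expected purchases from Brand A to Brand B: 2.8680.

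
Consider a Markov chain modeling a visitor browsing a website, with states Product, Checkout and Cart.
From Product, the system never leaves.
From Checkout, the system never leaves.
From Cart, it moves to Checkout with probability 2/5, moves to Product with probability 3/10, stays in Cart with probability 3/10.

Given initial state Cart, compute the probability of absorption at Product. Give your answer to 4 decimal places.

0.4286

Let h(s) be the probability of absorption at Product starting from transient state s. Then h(Product) = 1 and h(Checkout) = 0. By first-step analysis:
h(Cart) = 0.3·1 + 0.4·0 + 0.3·h(Cart)
Solving: h(Cart) = 0.4286.
Starting from Cart, the probability is 0.4286.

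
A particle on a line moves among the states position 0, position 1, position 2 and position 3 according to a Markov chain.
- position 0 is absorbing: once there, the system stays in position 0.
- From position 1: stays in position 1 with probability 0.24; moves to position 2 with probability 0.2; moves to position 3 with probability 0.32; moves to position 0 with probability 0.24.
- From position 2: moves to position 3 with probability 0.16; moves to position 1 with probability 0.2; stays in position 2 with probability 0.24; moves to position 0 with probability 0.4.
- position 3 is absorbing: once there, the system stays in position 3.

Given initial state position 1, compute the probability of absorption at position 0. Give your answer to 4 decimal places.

Let h(s) be the probability of absorption at position 0 starting from transient state s. Then h(position 0) = 1 and h(position 3) = 0. By first-step analysis:
h(position 1) = 0.24·1 + 0.24·h(position 1) + 0.2·h(position 2) + 0.32·0
h(position 2) = 0.4·1 + 0.2·h(position 1) + 0.24·h(position 2) + 0.16·0
Solving: h(position 1) = 0.4881, h(position 2) = 0.6548.
Starting from position 1, the probability is 0.4881.

0.4881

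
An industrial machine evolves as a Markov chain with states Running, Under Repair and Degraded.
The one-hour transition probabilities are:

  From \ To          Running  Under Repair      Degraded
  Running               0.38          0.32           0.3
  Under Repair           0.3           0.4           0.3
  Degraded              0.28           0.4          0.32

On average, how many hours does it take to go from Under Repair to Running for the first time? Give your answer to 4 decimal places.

Let t(s) be the expected number of hours to first reach Running from state s, with t(Running) = 0. Conditioning on the first hour:
t(Under Repair) = 1 + 0.4·t(Under Repair) + 0.3·t(Degraded)
t(Degraded) = 1 + 0.4·t(Under Repair) + 0.32·t(Degraded)
Solving: t(Under Repair) = 3.4028, t(Degraded) = 3.4722.
Expected hours from Under Repair to Running: 3.4028.

3.4028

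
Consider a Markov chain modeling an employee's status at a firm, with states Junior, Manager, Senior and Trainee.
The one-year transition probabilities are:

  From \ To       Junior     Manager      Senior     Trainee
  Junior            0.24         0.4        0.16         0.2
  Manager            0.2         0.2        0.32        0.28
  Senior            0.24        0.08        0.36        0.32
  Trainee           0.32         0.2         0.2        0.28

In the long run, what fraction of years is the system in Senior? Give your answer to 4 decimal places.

Let the stationary distribution be π with π = πP and π_1 + π_2 + π_3 + π_4 = 1.
π_1 = 0.24·π_1 + 0.2·π_2 + 0.24·π_3 + 0.32·π_4
π_2 = 0.4·π_1 + 0.2·π_2 + 0.08·π_3 + 0.2·π_4
π_3 = 0.16·π_1 + 0.32·π_2 + 0.36·π_3 + 0.2·π_4
Solving with the normalization constraint gives π = (0.2528, 0.2197, 0.2574, 0.2701).
So the stationary probability of Senior is 0.2574.

0.2574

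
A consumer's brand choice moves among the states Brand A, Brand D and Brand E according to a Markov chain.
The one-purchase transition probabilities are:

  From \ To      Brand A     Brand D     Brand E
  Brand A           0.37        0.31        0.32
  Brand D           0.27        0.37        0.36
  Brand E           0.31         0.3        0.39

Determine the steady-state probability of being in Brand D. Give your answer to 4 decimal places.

0.3260

Let the stationary distribution be π with π = πP and π_1 + π_2 + π_3 = 1.
π_1 = 0.37·π_1 + 0.27·π_2 + 0.31·π_3
π_2 = 0.31·π_1 + 0.37·π_2 + 0.3·π_3
Solving with the normalization constraint gives π = (0.3159, 0.3260, 0.3581).
So the stationary probability of Brand D is 0.3260.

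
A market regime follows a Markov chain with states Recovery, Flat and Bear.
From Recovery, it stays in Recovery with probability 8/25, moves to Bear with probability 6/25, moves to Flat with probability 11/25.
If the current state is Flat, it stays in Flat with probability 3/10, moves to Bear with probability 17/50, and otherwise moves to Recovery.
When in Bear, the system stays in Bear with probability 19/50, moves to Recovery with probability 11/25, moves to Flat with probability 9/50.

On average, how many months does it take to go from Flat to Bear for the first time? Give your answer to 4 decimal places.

3.2746

Let t(s) be the expected number of months to first reach Bear from state s, with t(Bear) = 0. Conditioning on the first month:
t(Recovery) = 1 + 0.32·t(Recovery) + 0.44·t(Flat)
t(Flat) = 1 + 0.36·t(Recovery) + 0.3·t(Flat)
Solving: t(Recovery) = 3.5894, t(Flat) = 3.2746.
Expected months from Flat to Bear: 3.2746.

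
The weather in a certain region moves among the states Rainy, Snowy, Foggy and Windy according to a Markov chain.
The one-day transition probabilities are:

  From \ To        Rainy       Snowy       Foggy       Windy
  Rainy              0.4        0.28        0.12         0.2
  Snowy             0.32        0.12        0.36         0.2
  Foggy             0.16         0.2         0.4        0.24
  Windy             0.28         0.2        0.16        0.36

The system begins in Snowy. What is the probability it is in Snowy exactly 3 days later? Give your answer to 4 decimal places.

Propagate the distribution vector 3 days from Snowy.
After 0 days: (0.0000, 1.0000, 0.0000, 0.0000)
After 1 day: (0.3200, 0.1200, 0.3600, 0.2000)
After 2 days: (0.2800, 0.2160, 0.2576, 0.2464)
After 3 days: (0.2913, 0.2051, 0.2538, 0.2497)
P(in Snowy after 3 days) = 0.2051

0.2051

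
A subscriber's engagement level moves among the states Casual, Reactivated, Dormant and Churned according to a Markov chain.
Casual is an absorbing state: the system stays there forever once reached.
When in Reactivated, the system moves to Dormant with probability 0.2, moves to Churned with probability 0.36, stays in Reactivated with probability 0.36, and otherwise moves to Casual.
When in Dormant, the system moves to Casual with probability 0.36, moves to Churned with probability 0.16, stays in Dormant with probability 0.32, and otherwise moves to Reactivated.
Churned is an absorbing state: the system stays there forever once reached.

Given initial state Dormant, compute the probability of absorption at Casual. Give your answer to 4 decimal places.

0.6032

Let h(s) be the probability of absorption at Casual starting from transient state s. Then h(Casual) = 1 and h(Churned) = 0. By first-step analysis:
h(Reactivated) = 0.08·1 + 0.36·h(Reactivated) + 0.2·h(Dormant) + 0.36·0
h(Dormant) = 0.36·1 + 0.16·h(Reactivated) + 0.32·h(Dormant) + 0.16·0
Solving: h(Reactivated) = 0.3135, h(Dormant) = 0.6032.
Starting from Dormant, the probability is 0.6032.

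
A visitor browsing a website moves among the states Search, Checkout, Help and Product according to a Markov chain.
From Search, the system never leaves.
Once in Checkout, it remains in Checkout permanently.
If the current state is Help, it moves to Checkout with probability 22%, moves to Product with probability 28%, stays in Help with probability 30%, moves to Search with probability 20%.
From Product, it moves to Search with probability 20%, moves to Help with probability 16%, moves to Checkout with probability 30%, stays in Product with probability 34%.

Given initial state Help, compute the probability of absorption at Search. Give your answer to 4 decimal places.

0.4506

Let h(s) be the probability of absorption at Search starting from transient state s. Then h(Search) = 1 and h(Checkout) = 0. By first-step analysis:
h(Help) = 0.2·1 + 0.22·0 + 0.3·h(Help) + 0.28·h(Product)
h(Product) = 0.2·1 + 0.3·0 + 0.16·h(Help) + 0.34·h(Product)
Solving: h(Help) = 0.4506, h(Product) = 0.4123.
Starting from Help, the probability is 0.4506.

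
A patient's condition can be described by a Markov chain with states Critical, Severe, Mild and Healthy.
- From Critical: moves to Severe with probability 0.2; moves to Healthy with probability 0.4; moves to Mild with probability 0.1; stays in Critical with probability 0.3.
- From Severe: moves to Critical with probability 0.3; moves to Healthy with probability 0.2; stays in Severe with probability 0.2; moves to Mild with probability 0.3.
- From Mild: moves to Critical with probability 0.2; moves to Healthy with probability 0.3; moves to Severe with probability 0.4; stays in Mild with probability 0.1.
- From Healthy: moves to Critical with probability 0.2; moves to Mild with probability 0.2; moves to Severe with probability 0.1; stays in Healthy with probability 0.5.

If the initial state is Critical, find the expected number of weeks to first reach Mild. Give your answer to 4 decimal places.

Let t(s) be the expected number of weeks to first reach Mild from state s, with t(Mild) = 0. Conditioning on the first week:
t(Critical) = 1 + 0.3·t(Critical) + 0.2·t(Severe) + 0.4·t(Healthy)
t(Severe) = 1 + 0.3·t(Critical) + 0.2·t(Severe) + 0.2·t(Healthy)
t(Healthy) = 1 + 0.2·t(Critical) + 0.1·t(Severe) + 0.5·t(Healthy)
Solving: t(Critical) = 5.7895, t(Severe) = 4.7368, t(Healthy) = 5.2632.
Expected weeks from Critical to Mild: 5.7895.

5.7895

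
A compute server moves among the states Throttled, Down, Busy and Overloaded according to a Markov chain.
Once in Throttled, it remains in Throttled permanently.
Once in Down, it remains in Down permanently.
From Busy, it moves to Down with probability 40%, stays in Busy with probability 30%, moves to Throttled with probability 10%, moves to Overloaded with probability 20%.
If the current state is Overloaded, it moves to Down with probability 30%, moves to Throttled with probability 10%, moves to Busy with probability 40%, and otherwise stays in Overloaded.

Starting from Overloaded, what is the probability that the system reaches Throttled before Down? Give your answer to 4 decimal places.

0.2292

Let h(s) be the probability of absorption at Throttled starting from transient state s. Then h(Throttled) = 1 and h(Down) = 0. By first-step analysis:
h(Busy) = 0.1·1 + 0.4·0 + 0.3·h(Busy) + 0.2·h(Overloaded)
h(Overloaded) = 0.1·1 + 0.3·0 + 0.4·h(Busy) + 0.2·h(Overloaded)
Solving: h(Busy) = 0.2083, h(Overloaded) = 0.2292.
Starting from Overloaded, the probability is 0.2292.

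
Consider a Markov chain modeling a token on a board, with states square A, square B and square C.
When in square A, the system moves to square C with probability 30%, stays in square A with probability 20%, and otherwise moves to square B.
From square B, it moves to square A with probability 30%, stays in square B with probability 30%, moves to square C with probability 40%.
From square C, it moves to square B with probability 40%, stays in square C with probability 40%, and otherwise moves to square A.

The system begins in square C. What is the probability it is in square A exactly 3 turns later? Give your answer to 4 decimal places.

0.2380

Propagate the distribution vector 3 turns from square C.
After 0 turns: (0.0000, 0.0000, 1.0000)
After 1 turn: (0.2000, 0.4000, 0.4000)
After 2 turns: (0.2400, 0.3800, 0.3800)
After 3 turns: (0.2380, 0.3860, 0.3760)
P(in square A after 3 turns) = 0.2380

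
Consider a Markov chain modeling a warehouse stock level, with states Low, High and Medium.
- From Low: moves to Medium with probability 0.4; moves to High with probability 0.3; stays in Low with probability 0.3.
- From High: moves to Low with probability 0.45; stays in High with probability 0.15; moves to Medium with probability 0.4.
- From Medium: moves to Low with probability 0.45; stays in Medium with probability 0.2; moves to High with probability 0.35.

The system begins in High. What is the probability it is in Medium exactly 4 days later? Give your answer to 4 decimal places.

0.3328

Propagate the distribution vector 4 days from High.
After 0 days: (0.0000, 1.0000, 0.0000)
After 1 day: (0.4500, 0.1500, 0.4000)
After 2 days: (0.3825, 0.2975, 0.3200)
After 3 days: (0.3926, 0.2714, 0.3360)
After 4 days: (0.3911, 0.2761, 0.3328)
P(in Medium after 4 days) = 0.3328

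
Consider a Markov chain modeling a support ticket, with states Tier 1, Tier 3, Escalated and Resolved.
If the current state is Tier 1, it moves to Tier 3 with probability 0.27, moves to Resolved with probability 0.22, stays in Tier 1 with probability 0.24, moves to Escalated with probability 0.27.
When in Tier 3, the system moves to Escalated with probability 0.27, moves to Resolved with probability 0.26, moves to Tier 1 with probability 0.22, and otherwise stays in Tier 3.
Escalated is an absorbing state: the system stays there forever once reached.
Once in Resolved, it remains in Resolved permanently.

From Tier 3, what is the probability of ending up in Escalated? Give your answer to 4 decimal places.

Let h(s) be the probability of absorption at Escalated starting from transient state s. Then h(Escalated) = 1 and h(Resolved) = 0. By first-step analysis:
h(Tier 1) = 0.24·h(Tier 1) + 0.27·h(Tier 3) + 0.27·1 + 0.22·0
h(Tier 3) = 0.22·h(Tier 1) + 0.25·h(Tier 3) + 0.27·1 + 0.26·0
Solving: h(Tier 1) = 0.5394, h(Tier 3) = 0.5182.
Starting from Tier 3, the probability is 0.5182.

0.5182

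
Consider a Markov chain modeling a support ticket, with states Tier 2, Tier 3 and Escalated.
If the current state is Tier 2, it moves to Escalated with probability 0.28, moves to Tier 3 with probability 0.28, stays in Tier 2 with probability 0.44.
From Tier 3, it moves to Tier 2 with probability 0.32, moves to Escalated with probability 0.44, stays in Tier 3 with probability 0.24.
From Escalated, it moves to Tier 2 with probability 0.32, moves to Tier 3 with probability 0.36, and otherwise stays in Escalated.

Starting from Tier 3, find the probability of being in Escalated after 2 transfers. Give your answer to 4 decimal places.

Sum over the intermediate state after 1 transfer:
P = P(Tier 3→Tier 2)·P(Tier 2→Escalated) + P(Tier 3→Tier 3)·P(Tier 3→Escalated) + P(Tier 3→Escalated)·P(Escalated→Escalated)
  = 0.32×0.28 + 0.24×0.44 + 0.44×0.32
  = 0.0896 + 0.1056 + 0.1408 = 0.3360

0.3360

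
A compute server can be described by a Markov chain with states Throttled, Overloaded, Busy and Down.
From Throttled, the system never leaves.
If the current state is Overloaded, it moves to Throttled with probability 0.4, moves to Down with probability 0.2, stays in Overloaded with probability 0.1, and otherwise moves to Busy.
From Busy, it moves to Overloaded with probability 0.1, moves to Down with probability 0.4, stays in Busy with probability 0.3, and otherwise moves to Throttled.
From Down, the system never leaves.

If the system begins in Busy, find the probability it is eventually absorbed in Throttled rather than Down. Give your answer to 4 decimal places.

Let h(s) be the probability of absorption at Throttled starting from transient state s. Then h(Throttled) = 1 and h(Down) = 0. By first-step analysis:
h(Overloaded) = 0.4·1 + 0.1·h(Overloaded) + 0.3·h(Busy) + 0.2·0
h(Busy) = 0.2·1 + 0.1·h(Overloaded) + 0.3·h(Busy) + 0.4·0
Solving: h(Overloaded) = 0.5667, h(Busy) = 0.3667.
Starting from Busy, the probability is 0.3667.

0.3667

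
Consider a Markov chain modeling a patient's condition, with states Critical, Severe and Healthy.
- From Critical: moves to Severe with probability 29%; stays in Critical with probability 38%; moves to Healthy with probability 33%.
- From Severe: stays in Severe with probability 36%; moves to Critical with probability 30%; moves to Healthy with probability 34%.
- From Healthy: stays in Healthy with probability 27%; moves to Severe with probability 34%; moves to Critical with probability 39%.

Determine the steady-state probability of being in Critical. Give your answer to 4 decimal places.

0.3568

Let the stationary distribution be π with π = πP and π_1 + π_2 + π_3 = 1.
π_1 = 0.38·π_1 + 0.3·π_2 + 0.39·π_3
π_2 = 0.29·π_1 + 0.36·π_2 + 0.34·π_3
Solving with the normalization constraint gives π = (0.3568, 0.3287, 0.3144).
So the stationary probability of Critical is 0.3568.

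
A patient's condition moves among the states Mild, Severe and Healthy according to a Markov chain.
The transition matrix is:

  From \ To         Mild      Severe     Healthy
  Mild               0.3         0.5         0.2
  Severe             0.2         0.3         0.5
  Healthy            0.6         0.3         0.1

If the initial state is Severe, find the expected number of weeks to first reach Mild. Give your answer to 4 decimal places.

2.9167

Let t(s) be the expected number of weeks to first reach Mild from state s, with t(Mild) = 0. Conditioning on the first week:
t(Severe) = 1 + 0.3·t(Severe) + 0.5·t(Healthy)
t(Healthy) = 1 + 0.3·t(Severe) + 0.1·t(Healthy)
Solving: t(Severe) = 2.9167, t(Healthy) = 2.0833.
Expected weeks from Severe to Mild: 2.9167.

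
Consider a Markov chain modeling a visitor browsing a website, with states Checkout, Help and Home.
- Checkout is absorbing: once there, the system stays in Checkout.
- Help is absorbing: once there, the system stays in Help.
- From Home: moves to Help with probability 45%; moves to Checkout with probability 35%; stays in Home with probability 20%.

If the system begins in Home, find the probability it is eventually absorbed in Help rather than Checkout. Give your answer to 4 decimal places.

0.5625

Let h(s) be the probability of absorption at Help starting from transient state s. Then h(Help) = 1 and h(Checkout) = 0. By first-step analysis:
h(Home) = 0.35·0 + 0.45·1 + 0.2·h(Home)
Solving: h(Home) = 0.5625.
Starting from Home, the probability is 0.5625.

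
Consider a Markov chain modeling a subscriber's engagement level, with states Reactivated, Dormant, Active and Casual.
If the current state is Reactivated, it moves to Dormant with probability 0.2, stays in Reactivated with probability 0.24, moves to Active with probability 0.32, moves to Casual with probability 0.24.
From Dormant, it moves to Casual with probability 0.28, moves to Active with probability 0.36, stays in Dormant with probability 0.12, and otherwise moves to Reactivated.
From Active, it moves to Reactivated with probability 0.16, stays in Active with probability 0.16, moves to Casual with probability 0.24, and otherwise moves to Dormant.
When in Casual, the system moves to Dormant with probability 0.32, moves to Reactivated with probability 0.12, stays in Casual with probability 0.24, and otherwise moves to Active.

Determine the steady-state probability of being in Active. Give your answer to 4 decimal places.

0.2854

Let the stationary distribution be π with π = πP and π_1 + π_2 + π_3 + π_4 = 1.
π_1 = 0.24·π_1 + 0.24·π_2 + 0.16·π_3 + 0.12·π_4
π_2 = 0.2·π_1 + 0.12·π_2 + 0.44·π_3 + 0.32·π_4
π_3 = 0.32·π_1 + 0.36·π_2 + 0.16·π_3 + 0.32·π_4
Solving with the normalization constraint gives π = (0.1870, 0.2765, 0.2854, 0.2511).
So the stationary probability of Active is 0.2854.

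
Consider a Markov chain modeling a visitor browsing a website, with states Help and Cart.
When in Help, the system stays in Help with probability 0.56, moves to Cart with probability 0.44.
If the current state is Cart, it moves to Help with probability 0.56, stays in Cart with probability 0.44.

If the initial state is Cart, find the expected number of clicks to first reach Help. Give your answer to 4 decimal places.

1.7857

Let t(s) be the expected number of clicks to first reach Help from state s, with t(Help) = 0. Conditioning on the first click:
t(Cart) = 1 + 0.44·t(Cart)
Solving: t(Cart) = 1.7857.
Expected clicks from Cart to Help: 1.7857.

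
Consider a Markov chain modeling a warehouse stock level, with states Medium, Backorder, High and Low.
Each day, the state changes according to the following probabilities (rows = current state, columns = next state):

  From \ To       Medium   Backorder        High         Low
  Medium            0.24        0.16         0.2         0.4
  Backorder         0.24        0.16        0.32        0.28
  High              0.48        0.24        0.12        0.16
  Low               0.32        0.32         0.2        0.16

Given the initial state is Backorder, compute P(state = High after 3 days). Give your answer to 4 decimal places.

0.2122

Propagate the distribution vector 3 days from Backorder.
After 0 days: (0.0000, 1.0000, 0.0000, 0.0000)
After 1 day: (0.2400, 0.1600, 0.3200, 0.2800)
After 2 days: (0.3392, 0.2304, 0.1936, 0.2368)
After 3 days: (0.3054, 0.2134, 0.2122, 0.2691)
P(in High after 3 days) = 0.2122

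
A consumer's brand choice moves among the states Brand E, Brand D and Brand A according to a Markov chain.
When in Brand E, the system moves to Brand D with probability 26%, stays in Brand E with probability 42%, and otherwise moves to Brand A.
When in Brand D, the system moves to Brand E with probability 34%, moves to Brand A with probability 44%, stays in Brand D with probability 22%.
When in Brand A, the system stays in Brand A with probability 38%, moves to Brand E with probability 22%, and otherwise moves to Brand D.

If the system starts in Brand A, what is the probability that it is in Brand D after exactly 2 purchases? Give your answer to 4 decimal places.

Sum over the intermediate state after 1 purchase:
P = P(Brand A→Brand E)·P(Brand E→Brand D) + P(Brand A→Brand D)·P(Brand D→Brand D) + P(Brand A→Brand A)·P(Brand A→Brand D)
  = 0.22×0.26 + 0.4×0.22 + 0.38×0.4
  = 0.0572 + 0.0880 + 0.1520 = 0.2972

0.2972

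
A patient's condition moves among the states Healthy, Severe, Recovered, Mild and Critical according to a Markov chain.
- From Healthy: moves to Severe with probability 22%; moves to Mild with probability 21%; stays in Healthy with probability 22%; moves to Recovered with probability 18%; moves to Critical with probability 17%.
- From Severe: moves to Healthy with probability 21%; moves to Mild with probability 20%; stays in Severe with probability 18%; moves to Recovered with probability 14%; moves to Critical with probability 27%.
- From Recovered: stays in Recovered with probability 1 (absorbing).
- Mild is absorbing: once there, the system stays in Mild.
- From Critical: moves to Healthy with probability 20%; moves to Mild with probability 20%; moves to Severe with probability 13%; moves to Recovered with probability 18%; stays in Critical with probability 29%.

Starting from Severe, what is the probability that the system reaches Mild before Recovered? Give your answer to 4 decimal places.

0.5604

Let h(s) be the probability of absorption at Mild starting from transient state s. Then h(Mild) = 1 and h(Recovered) = 0. By first-step analysis:
h(Healthy) = 0.22·h(Healthy) + 0.22·h(Severe) + 0.18·0 + 0.21·1 + 0.17·h(Critical)
h(Severe) = 0.21·h(Healthy) + 0.18·h(Severe) + 0.14·0 + 0.2·1 + 0.27·h(Critical)
h(Critical) = 0.2·h(Healthy) + 0.13·h(Severe) + 0.18·0 + 0.2·1 + 0.29·h(Critical)
Solving: h(Healthy) = 0.5445, h(Severe) = 0.5604, h(Critical) = 0.5377.
Starting from Severe, the probability is 0.5604.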